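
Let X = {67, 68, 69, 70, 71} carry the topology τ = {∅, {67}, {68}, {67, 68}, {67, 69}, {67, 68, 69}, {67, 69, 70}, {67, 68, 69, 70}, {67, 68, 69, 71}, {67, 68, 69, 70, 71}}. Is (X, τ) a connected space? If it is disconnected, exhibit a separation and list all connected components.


(X, τ) is connected.

Find clopen sets (U ∈ τ with X ∖ U ∈ τ):
  U = ∅, X ∖ U = {67, 68, 69, 70, 71} — both open, so U is clopen.
  U = {67, 68, 69, 70, 71}, X ∖ U = ∅ — both open, so U is clopen.
Only trivial clopens (∅ and X) exist, so (X, τ) is connected.
Compute connected components by grouping points that agree on all clopens:
  component: {67, 68, 69, 70, 71}


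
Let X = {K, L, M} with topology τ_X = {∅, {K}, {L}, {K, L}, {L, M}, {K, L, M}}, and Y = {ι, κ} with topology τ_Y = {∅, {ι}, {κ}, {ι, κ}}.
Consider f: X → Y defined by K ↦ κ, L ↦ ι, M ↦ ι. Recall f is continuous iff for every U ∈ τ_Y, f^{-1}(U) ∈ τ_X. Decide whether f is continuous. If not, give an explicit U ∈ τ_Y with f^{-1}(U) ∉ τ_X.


f IS continuous.

Compute f^{-1}(U) for each U ∈ τ_Y:
  U = ∅: f^{-1}(U) = ∅ ∈ τ_X ✓.
  U = {ι}: f^{-1}(U) = {L, M} ∈ τ_X ✓.
  U = {κ}: f^{-1}(U) = {K} ∈ τ_X ✓.
  U = {ι, κ}: f^{-1}(U) = {K, L, M} ∈ τ_X ✓.
Every preimage lies in τ_X, so f IS continuous.


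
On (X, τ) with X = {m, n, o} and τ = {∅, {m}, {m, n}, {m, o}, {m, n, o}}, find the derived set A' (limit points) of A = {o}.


A' = ∅

For each x ∈ X, list the open sets U ∈ τ with x ∈ U, then check whether U ∩ (A ∖ {x}) ≠ ∅ for every such U.
  x = m: open {m} ∋ x has {m} ∩ (A ∖ {m}) = ∅, so x is NOT a limit point.
  x = n: open {m, n} ∋ x has {m, n} ∩ (A ∖ {n}) = ∅, so x is NOT a limit point.
  x = o: open {m, o} ∋ x has {m, o} ∩ (A ∖ {o}) = ∅, so x is NOT a limit point.
Collecting: A' = ∅.


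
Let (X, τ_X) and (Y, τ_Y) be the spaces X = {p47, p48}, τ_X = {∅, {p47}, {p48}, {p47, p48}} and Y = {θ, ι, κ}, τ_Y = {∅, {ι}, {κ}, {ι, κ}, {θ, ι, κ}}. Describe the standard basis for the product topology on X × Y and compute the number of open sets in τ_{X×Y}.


Basis B = {∅ × ∅, {p47} × {ι}, {p47} × {κ}, {p48} × {ι}, {p48} × {κ}, {p47} × {ι, κ}, {p47, p48} × {ι}, {p47, p48} × {κ}, {p48} × {ι, κ}, {p47} × {θ, ι, κ}, {p48} × {θ, ι, κ}, {p47, p48} × {ι, κ}, {p47, p48} × {θ, ι, κ}}; |τ_{X×Y}| = 25.

Enumerate products U × V with U ∈ τ_X, V ∈ τ_Y (deduplicated):
  ∅ × ∅ = {} (∅)
  {p47} × {ι} = {(p47,ι)}
  {p47} × {κ} = {(p47,κ)}
  {p48} × {ι} = {(p48,ι)}
  {p48} × {κ} = {(p48,κ)}
  {p47} × {ι, κ} = {(p47,ι), (p47,κ)}
  {p47, p48} × {ι} = {(p47,ι), (p48,ι)}
  {p47, p48} × {κ} = {(p47,κ), (p48,κ)}
  {p48} × {ι, κ} = {(p48,ι), (p48,κ)}
  {p47} × {θ, ι, κ} = {(p47,θ), (p47,ι), (p47,κ)}
  {p48} × {θ, ι, κ} = {(p48,θ), (p48,ι), (p48,κ)}
  {p47, p48} × {ι, κ} = {(p47,ι), (p47,κ), (p48,ι), (p48,κ)}
  {p47, p48} × {θ, ι, κ} = {(p47,θ), (p47,ι), (p47,κ), (p48,θ), (p48,ι), (p48,κ)}
These 13 distinct sets form the basis B.
Close under arbitrary unions to get τ_{X×Y}; counting gives |τ_{X×Y}| = 25.


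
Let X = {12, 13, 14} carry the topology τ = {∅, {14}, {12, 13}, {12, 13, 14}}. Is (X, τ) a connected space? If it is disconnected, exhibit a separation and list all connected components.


(X, τ) is disconnected; components = [{14}, {12, 13}].

Find clopen sets (U ∈ τ with X ∖ U ∈ τ):
  U = ∅, X ∖ U = {12, 13, 14} — both open, so U is clopen.
  U = {14}, X ∖ U = {12, 13} — both open, so U is clopen.
  U = {12, 13}, X ∖ U = {14} — both open, so U is clopen.
  U = {12, 13, 14}, X ∖ U = ∅ — both open, so U is clopen.
Nontrivial clopen(s) exist: e.g. {12, 13}. So (X, τ) is disconnected.
Compute connected components by grouping points that agree on all clopens:
  component: {14}
  component: {12, 13}


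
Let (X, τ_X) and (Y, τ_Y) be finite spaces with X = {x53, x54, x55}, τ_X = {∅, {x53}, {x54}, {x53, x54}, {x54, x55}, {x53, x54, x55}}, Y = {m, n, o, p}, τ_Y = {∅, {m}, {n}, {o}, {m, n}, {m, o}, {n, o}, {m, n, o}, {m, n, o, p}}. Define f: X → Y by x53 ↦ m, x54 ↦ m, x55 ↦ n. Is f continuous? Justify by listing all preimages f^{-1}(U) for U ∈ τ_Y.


f is NOT continuous.

Compute f^{-1}(U) for each U ∈ τ_Y:
  U = ∅: f^{-1}(U) = ∅ ∈ τ_X ✓.
  U = {m}: f^{-1}(U) = {x53, x54} ∈ τ_X ✓.
  U = {n}: f^{-1}(U) = {x55} ∉ τ_X ✗.
  U = {o}: f^{-1}(U) = ∅ ∈ τ_X ✓.
  U = {m, n}: f^{-1}(U) = {x53, x54, x55} ∈ τ_X ✓.
  U = {m, o}: f^{-1}(U) = {x53, x54} ∈ τ_X ✓.
  U = {n, o}: f^{-1}(U) = {x55} ∉ τ_X ✗.
  U = {m, n, o}: f^{-1}(U) = {x53, x54, x55} ∈ τ_X ✓.
  U = {m, n, o, p}: f^{-1}(U) = {x53, x54, x55} ∈ τ_X ✓.
Found U = {n} with f^{-1}(U) = {x55} not in τ_X. Therefore f is NOT continuous.


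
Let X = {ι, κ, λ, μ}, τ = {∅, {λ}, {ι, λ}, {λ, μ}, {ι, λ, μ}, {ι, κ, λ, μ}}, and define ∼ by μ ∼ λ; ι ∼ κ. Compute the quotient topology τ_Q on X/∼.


X/∼ = {[ι=κ], [λ=μ]}; |τ_Q| = 3.

Equivalence classes: [ι=κ], [λ=μ].
Quotient map π: X → X/∼ sends ι ↦ [ι=κ], κ ↦ [ι=κ], λ ↦ [λ=μ], μ ↦ [λ=μ].
For each subset V ⊆ X/∼, compute π^{-1}(V) ⊆ X and check whether π^{-1}(V) ∈ τ. V is open in τ_Q iff π^{-1}(V) ∈ τ.
  V = {}: π^{-1}(V) = ∅ ∈ τ ✓.
  V = {[ι=κ]}: π^{-1}(V) = {ι, κ} ∉ τ ✗.
  V = {[λ=μ]}: π^{-1}(V) = {λ, μ} ∈ τ ✓.
  V = {[ι=κ], [λ=μ]}: π^{-1}(V) = {ι, κ, λ, μ} ∈ τ ✓.
Open sets in the quotient: τ_Q = {{}, {[λ=μ]}, {[ι=κ], [λ=μ]}} (3 elements).


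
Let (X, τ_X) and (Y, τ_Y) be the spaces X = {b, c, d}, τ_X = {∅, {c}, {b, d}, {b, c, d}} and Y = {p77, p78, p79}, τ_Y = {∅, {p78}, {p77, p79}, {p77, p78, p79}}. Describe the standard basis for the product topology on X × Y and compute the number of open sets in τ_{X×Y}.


Basis B = {∅ × ∅, {c} × {p78}, {b, d} × {p78}, {c} × {p77, p79}, {b, c, d} × {p78}, {c} × {p77, p78, p79}, {b, d} × {p77, p79}, {b, d} × {p77, p78, p79}, {b, c, d} × {p77, p79}, {b, c, d} × {p77, p78, p79}}; |τ_{X×Y}| = 16.

Enumerate products U × V with U ∈ τ_X, V ∈ τ_Y (deduplicated):
  ∅ × ∅ = {} (∅)
  {c} × {p78} = {(c,p78)}
  {b, d} × {p78} = {(b,p78), (d,p78)}
  {c} × {p77, p79} = {(c,p77), (c,p79)}
  {b, c, d} × {p78} = {(b,p78), (c,p78), (d,p78)}
  {c} × {p77, p78, p79} = {(c,p77), (c,p78), (c,p79)}
  {b, d} × {p77, p79} = {(b,p77), (b,p79), (d,p77), (d,p79)}
  {b, d} × {p77, p78, p79} = {(b,p77), (b,p78), (b,p79), (d,p77), (d,p78), (d,p79)}
  {b, c, d} × {p77, p79} = {(b,p77), (b,p79), (c,p77), (c,p79), (d,p77), (d,p79)}
  {b, c, d} × {p77, p78, p79} = {(b,p77), (b,p78), (b,p79), (c,p77), (c,p78), (c,p79), (d,p77), (d,p78), (d,p79)}
These 10 distinct sets form the basis B.
Close under arbitrary unions to get τ_{X×Y}; counting gives |τ_{X×Y}| = 16.


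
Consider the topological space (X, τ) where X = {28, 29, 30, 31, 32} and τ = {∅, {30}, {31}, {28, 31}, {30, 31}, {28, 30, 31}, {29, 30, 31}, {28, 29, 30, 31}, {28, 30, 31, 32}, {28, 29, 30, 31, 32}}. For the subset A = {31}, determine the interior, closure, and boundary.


int(A) = {31}, cl(A) = {28, 29, 31, 32}, ∂A = {28, 29, 32}.

Closed sets in (X, τ) are complements of opens:
  closed(X, τ) = {∅, {29}, {32}, {28, 32}, {29, 32}, {28, 29, 32}, {29, 30, 32}, {28, 29, 30, 32}, {28, 29, 31, 32}, {28, 29, 30, 31, 32}}.
int(A) = ⋃ {U ∈ τ : U ⊆ A}. Opens contained in A: ∅, {31}.
Taking the union of these: int(A) = {31}.
cl(A) = ⋂ {C closed : A ⊆ C}. Closed sets containing A: {28, 29, 31, 32}, {28, 29, 30, 31, 32}.
Intersecting these: cl(A) = {28, 29, 31, 32}.
∂A = cl(A) ∖ int(A) = {28, 29, 31, 32} ∖ {31} = {28, 29, 32}.


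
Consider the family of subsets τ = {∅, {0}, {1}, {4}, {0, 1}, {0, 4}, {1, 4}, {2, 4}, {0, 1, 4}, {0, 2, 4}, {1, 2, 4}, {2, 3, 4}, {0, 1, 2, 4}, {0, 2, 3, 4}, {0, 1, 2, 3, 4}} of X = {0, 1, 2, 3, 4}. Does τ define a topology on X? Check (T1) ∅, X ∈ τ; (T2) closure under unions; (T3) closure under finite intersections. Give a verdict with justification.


τ is NOT a topology on X.

Axiom (T1): ∅ ∈ τ? Yes; X ∈ τ? Yes.
Axiom (T2/T3): check pairwise unions and intersections of members of τ.
Counterexample for (T2): {1} ∪ {2, 3, 4} = {1, 2, 3, 4} ∉ τ. Therefore τ is NOT a topology.


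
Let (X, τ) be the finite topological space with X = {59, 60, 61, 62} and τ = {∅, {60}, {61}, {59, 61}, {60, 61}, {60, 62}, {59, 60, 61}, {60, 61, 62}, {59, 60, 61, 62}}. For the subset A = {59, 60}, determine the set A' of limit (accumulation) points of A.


A' = {62}

For each x ∈ X, list the open sets U ∈ τ with x ∈ U, then check whether U ∩ (A ∖ {x}) ≠ ∅ for every such U.
  x = 59: open {59, 61} ∋ x has {59, 61} ∩ (A ∖ {59}) = ∅, so x is NOT a limit point.
  x = 60: open {60} ∋ x has {60} ∩ (A ∖ {60}) = ∅, so x is NOT a limit point.
  x = 61: open {61} ∋ x has {61} ∩ (A ∖ {61}) = ∅, so x is NOT a limit point.
  x = 62: opens ∋ x are {60, 62}, {60, 61, 62}, {59, 60, 61, 62}; each meets A ∖ {62}, so x IS a limit point.
Collecting: A' = {62}.


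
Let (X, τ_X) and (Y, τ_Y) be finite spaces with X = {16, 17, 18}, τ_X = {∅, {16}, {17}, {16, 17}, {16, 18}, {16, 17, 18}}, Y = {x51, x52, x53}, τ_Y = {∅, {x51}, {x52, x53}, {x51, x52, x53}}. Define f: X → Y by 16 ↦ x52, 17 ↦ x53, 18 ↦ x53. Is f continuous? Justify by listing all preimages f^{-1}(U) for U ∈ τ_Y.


f IS continuous.

Compute f^{-1}(U) for each U ∈ τ_Y:
  U = ∅: f^{-1}(U) = ∅ ∈ τ_X ✓.
  U = {x51}: f^{-1}(U) = ∅ ∈ τ_X ✓.
  U = {x52, x53}: f^{-1}(U) = {16, 17, 18} ∈ τ_X ✓.
  U = {x51, x52, x53}: f^{-1}(U) = {16, 17, 18} ∈ τ_X ✓.
Every preimage lies in τ_X, so f IS continuous.


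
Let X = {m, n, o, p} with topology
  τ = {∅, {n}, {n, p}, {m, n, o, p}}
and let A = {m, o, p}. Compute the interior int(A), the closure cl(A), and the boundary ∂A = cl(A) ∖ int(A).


int(A) = ∅, cl(A) = {m, o, p}, ∂A = {m, o, p}.

Closed sets in (X, τ) are complements of opens:
  closed(X, τ) = {∅, {m, o}, {m, o, p}, {m, n, o, p}}.
int(A) = ⋃ {U ∈ τ : U ⊆ A}. Opens contained in A: ∅.
Taking the union of these: int(A) = ∅.
cl(A) = ⋂ {C closed : A ⊆ C}. Closed sets containing A: {m, o, p}, {m, n, o, p}.
Intersecting these: cl(A) = {m, o, p}.
∂A = cl(A) ∖ int(A) = {m, o, p} ∖ ∅ = {m, o, p}.


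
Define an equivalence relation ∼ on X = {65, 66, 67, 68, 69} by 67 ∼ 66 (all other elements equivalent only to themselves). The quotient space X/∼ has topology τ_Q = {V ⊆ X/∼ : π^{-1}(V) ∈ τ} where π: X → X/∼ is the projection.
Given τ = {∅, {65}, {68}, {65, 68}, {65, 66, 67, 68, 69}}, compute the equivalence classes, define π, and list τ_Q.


X/∼ = {[65], [66=67], [68], [69]}; |τ_Q| = 5.

Equivalence classes: [65], [66=67], [68], [69].
Quotient map π: X → X/∼ sends 65 ↦ [65], 66 ↦ [66=67], 67 ↦ [66=67], 68 ↦ [68], 69 ↦ [69].
For each subset V ⊆ X/∼, compute π^{-1}(V) ⊆ X and check whether π^{-1}(V) ∈ τ. V is open in τ_Q iff π^{-1}(V) ∈ τ.
  V = {}: π^{-1}(V) = ∅ ∈ τ ✓.
  V = {[65]}: π^{-1}(V) = {65} ∈ τ ✓.
  V = {[66=67]}: π^{-1}(V) = {66, 67} ∉ τ ✗.
  V = {[65], [66=67]}: π^{-1}(V) = {65, 66, 67} ∉ τ ✗.
  V = {[68]}: π^{-1}(V) = {68} ∈ τ ✓.
  V = {[65], [68]}: π^{-1}(V) = {65, 68} ∈ τ ✓.
  V = {[66=67], [68]}: π^{-1}(V) = {66, 67, 68} ∉ τ ✗.
  V = {[65], [66=67], [68]}: π^{-1}(V) = {65, 66, 67, 68} ∉ τ ✗.
  V = {[69]}: π^{-1}(V) = {69} ∉ τ ✗.
  V = {[65], [69]}: π^{-1}(V) = {65, 69} ∉ τ ✗.
  V = {[66=67], [69]}: π^{-1}(V) = {66, 67, 69} ∉ τ ✗.
  V = {[65], [66=67], [69]}: π^{-1}(V) = {65, 66, 67, 69} ∉ τ ✗.
  V = {[68], [69]}: π^{-1}(V) = {68, 69} ∉ τ ✗.
  V = {[65], [68], [69]}: π^{-1}(V) = {65, 68, 69} ∉ τ ✗.
  V = {[66=67], [68], [69]}: π^{-1}(V) = {66, 67, 68, 69} ∉ τ ✗.
  V = {[65], [66=67], [68], [69]}: π^{-1}(V) = {65, 66, 67, 68, 69} ∈ τ ✓.
Open sets in the quotient: τ_Q = {{}, {[65]}, {[68]}, {[65], [68]}, {[65], [66=67], [68], [69]}} (5 elements).


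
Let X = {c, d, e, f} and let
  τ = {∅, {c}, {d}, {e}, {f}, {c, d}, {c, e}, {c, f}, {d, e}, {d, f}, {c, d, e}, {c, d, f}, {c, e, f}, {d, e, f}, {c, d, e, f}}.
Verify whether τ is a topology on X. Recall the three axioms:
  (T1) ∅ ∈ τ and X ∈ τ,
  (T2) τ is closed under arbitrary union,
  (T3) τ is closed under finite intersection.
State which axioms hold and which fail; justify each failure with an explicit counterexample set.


τ is NOT a topology on X.

Axiom (T1): ∅ ∈ τ? Yes; X ∈ τ? Yes.
Axiom (T2/T3): check pairwise unions and intersections of members of τ.
Counterexample for (T2): {e} ∪ {f} = {e, f} ∉ τ. Therefore τ is NOT a topology.


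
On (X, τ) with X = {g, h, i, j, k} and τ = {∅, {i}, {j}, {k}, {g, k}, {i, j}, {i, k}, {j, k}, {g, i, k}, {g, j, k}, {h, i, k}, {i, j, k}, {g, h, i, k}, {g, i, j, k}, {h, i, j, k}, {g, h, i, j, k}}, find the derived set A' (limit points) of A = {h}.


A' = ∅

For each x ∈ X, list the open sets U ∈ τ with x ∈ U, then check whether U ∩ (A ∖ {x}) ≠ ∅ for every such U.
  x = g: open {g, k} ∋ x has {g, k} ∩ (A ∖ {g}) = ∅, so x is NOT a limit point.
  x = h: open {h, i, k} ∋ x has {h, i, k} ∩ (A ∖ {h}) = ∅, so x is NOT a limit point.
  x = i: open {i} ∋ x has {i} ∩ (A ∖ {i}) = ∅, so x is NOT a limit point.
  x = j: open {j} ∋ x has {j} ∩ (A ∖ {j}) = ∅, so x is NOT a limit point.
  x = k: open {k} ∋ x has {k} ∩ (A ∖ {k}) = ∅, so x is NOT a limit point.
Collecting: A' = ∅.


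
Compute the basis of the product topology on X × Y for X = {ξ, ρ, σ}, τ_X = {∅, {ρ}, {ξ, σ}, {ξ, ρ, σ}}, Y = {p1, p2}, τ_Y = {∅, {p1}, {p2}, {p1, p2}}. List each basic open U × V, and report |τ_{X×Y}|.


Basis B = {∅ × ∅, {ρ} × {p1}, {ρ} × {p2}, {ξ, σ} × {p1}, {ξ, σ} × {p2}, {ρ} × {p1, p2}, {ξ, ρ, σ} × {p1}, {ξ, ρ, σ} × {p2}, {ξ, σ} × {p1, p2}, {ξ, ρ, σ} × {p1, p2}}; |τ_{X×Y}| = 16.

Enumerate products U × V with U ∈ τ_X, V ∈ τ_Y (deduplicated):
  ∅ × ∅ = {} (∅)
  {ρ} × {p1} = {(ρ,p1)}
  {ρ} × {p2} = {(ρ,p2)}
  {ξ, σ} × {p1} = {(ξ,p1), (σ,p1)}
  {ξ, σ} × {p2} = {(ξ,p2), (σ,p2)}
  {ρ} × {p1, p2} = {(ρ,p1), (ρ,p2)}
  {ξ, ρ, σ} × {p1} = {(ξ,p1), (ρ,p1), (σ,p1)}
  {ξ, ρ, σ} × {p2} = {(ξ,p2), (ρ,p2), (σ,p2)}
  {ξ, σ} × {p1, p2} = {(ξ,p1), (ξ,p2), (σ,p1), (σ,p2)}
  {ξ, ρ, σ} × {p1, p2} = {(ξ,p1), (ξ,p2), (ρ,p1), (ρ,p2), (σ,p1), (σ,p2)}
These 10 distinct sets form the basis B.
Close under arbitrary unions to get τ_{X×Y}; counting gives |τ_{X×Y}| = 16.


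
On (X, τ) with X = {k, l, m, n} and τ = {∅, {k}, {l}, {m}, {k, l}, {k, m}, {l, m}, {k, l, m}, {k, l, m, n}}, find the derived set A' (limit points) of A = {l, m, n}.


A' = {n}

For each x ∈ X, list the open sets U ∈ τ with x ∈ U, then check whether U ∩ (A ∖ {x}) ≠ ∅ for every such U.
  x = k: open {k} ∋ x has {k} ∩ (A ∖ {k}) = ∅, so x is NOT a limit point.
  x = l: open {l} ∋ x has {l} ∩ (A ∖ {l}) = ∅, so x is NOT a limit point.
  x = m: open {m} ∋ x has {m} ∩ (A ∖ {m}) = ∅, so x is NOT a limit point.
  x = n: opens ∋ x are {k, l, m, n}; each meets A ∖ {n}, so x IS a limit point.
Collecting: A' = {n}.


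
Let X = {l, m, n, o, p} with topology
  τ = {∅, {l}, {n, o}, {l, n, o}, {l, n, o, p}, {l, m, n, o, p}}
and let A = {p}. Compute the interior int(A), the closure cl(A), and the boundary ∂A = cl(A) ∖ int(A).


int(A) = ∅, cl(A) = {m, p}, ∂A = {m, p}.

Closed sets in (X, τ) are complements of opens:
  closed(X, τ) = {∅, {m}, {m, p}, {l, m, p}, {m, n, o, p}, {l, m, n, o, p}}.
int(A) = ⋃ {U ∈ τ : U ⊆ A}. Opens contained in A: ∅.
Taking the union of these: int(A) = ∅.
cl(A) = ⋂ {C closed : A ⊆ C}. Closed sets containing A: {m, p}, {l, m, p}, {m, n, o, p}, {l, m, n, o, p}.
Intersecting these: cl(A) = {m, p}.
∂A = cl(A) ∖ int(A) = {m, p} ∖ ∅ = {m, p}.


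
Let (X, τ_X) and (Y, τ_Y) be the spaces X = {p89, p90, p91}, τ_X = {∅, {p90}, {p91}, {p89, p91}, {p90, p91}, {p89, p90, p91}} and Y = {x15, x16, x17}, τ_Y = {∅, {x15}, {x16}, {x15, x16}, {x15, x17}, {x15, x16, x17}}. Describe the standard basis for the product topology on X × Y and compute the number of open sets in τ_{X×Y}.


Basis B = {∅ × ∅, {p90} × {x15}, {p90} × {x16}, {p91} × {x15}, {p91} × {x16}, {p89, p91} × {x15}, {p89, p91} × {x16}, {p90} × {x15, x16}, {p90} × {x15, x17}, {p90, p91} × {x15}, {p90, p91} × {x16}, {p91} × {x15, x16}, {p91} × {x15, x17}, {p89, p90, p91} × {x15}, {p89, p90, p91} × {x16}, {p90} × {x15, x16, x17}, {p91} × {x15, x16, x17}, {p89, p91} × {x15, x16}, {p89, p91} × {x15, x17}, {p90, p91} × {x15, x16}, {p90, p91} × {x15, x17}, {p89, p91} × {x15, x16, x17}, {p89, p90, p91} × {x15, x16}, {p89, p90, p91} × {x15, x17}, {p90, p91} × {x15, x16, x17}, {p89, p90, p91} × {x15, x16, x17}}; |τ_{X×Y}| = 108.

Enumerate products U × V with U ∈ τ_X, V ∈ τ_Y (deduplicated):
  ∅ × ∅ = {} (∅)
  {p90} × {x15} = {(p90,x15)}
  {p90} × {x16} = {(p90,x16)}
  {p91} × {x15} = {(p91,x15)}
  {p91} × {x16} = {(p91,x16)}
  {p89, p91} × {x15} = {(p89,x15), (p91,x15)}
  {p89, p91} × {x16} = {(p89,x16), (p91,x16)}
  {p90} × {x15, x16} = {(p90,x15), (p90,x16)}
  {p90} × {x15, x17} = {(p90,x15), (p90,x17)}
  {p90, p91} × {x15} = {(p90,x15), (p91,x15)}
  {p90, p91} × {x16} = {(p90,x16), (p91,x16)}
  {p91} × {x15, x16} = {(p91,x15), (p91,x16)}
  {p91} × {x15, x17} = {(p91,x15), (p91,x17)}
  {p89, p90, p91} × {x15} = {(p89,x15), (p90,x15), (p91,x15)}
  {p89, p90, p91} × {x16} = {(p89,x16), (p90,x16), (p91,x16)}
  {p90} × {x15, x16, x17} = {(p90,x15), (p90,x16), (p90,x17)}
  {p91} × {x15, x16, x17} = {(p91,x15), (p91,x16), (p91,x17)}
  {p89, p91} × {x15, x16} = {(p89,x15), (p89,x16), (p91,x15), (p91,x16)}
  {p89, p91} × {x15, x17} = {(p89,x15), (p89,x17), (p91,x15), (p91,x17)}
  {p90, p91} × {x15, x16} = {(p90,x15), (p90,x16), (p91,x15), (p91,x16)}
  {p90, p91} × {x15, x17} = {(p90,x15), (p90,x17), (p91,x15), (p91,x17)}
  {p89, p91} × {x15, x16, x17} = {(p89,x15), (p89,x16), (p89,x17), (p91,x15), (p91,x16), (p91,x17)}
  {p89, p90, p91} × {x15, x16} = {(p89,x15), (p89,x16), (p90,x15), (p90,x16), (p91,x15), (p91,x16)}
  {p89, p90, p91} × {x15, x17} = {(p89,x15), (p89,x17), (p90,x15), (p90,x17), (p91,x15), (p91,x17)}
  {p90, p91} × {x15, x16, x17} = {(p90,x15), (p90,x16), (p90,x17), (p91,x15), (p91,x16), (p91,x17)}
  {p89, p90, p91} × {x15, x16, x17} = {(p89,x15), (p89,x16), (p89,x17), (p90,x15), (p90,x16), (p90,x17), (p91,x15), (p91,x16), (p91,x17)}
These 26 distinct sets form the basis B.
Close under arbitrary unions to get τ_{X×Y}; counting gives |τ_{X×Y}| = 108.


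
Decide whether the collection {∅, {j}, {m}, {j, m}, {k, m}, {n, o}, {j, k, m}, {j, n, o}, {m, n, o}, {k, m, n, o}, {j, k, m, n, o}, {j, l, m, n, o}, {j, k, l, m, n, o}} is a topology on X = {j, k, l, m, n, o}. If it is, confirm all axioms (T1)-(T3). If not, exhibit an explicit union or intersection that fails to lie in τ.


τ is NOT a topology on X.

Axiom (T1): ∅ ∈ τ? Yes; X ∈ τ? Yes.
Axiom (T2/T3): check pairwise unions and intersections of members of τ.
Counterexample for (T2): {j} ∪ {m, n, o} = {j, m, n, o} ∉ τ. Therefore τ is NOT a topology.


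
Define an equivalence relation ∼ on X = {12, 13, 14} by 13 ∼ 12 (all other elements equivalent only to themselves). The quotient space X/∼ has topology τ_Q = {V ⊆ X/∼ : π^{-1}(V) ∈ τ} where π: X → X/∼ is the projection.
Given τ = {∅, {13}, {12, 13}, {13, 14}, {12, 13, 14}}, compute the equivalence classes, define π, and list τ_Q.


X/∼ = {[12=13], [14]}; |τ_Q| = 3.

Equivalence classes: [12=13], [14].
Quotient map π: X → X/∼ sends 12 ↦ [12=13], 13 ↦ [12=13], 14 ↦ [14].
For each subset V ⊆ X/∼, compute π^{-1}(V) ⊆ X and check whether π^{-1}(V) ∈ τ. V is open in τ_Q iff π^{-1}(V) ∈ τ.
  V = {}: π^{-1}(V) = ∅ ∈ τ ✓.
  V = {[12=13]}: π^{-1}(V) = {12, 13} ∈ τ ✓.
  V = {[14]}: π^{-1}(V) = {14} ∉ τ ✗.
  V = {[12=13], [14]}: π^{-1}(V) = {12, 13, 14} ∈ τ ✓.
Open sets in the quotient: τ_Q = {{}, {[12=13]}, {[12=13], [14]}} (3 elements).


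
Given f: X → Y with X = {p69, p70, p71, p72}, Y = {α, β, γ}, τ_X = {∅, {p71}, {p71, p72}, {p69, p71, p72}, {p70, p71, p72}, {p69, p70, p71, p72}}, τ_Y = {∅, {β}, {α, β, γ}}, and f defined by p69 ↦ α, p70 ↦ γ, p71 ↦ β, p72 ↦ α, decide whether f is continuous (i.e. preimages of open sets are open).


f IS continuous.

Compute f^{-1}(U) for each U ∈ τ_Y:
  U = ∅: f^{-1}(U) = ∅ ∈ τ_X ✓.
  U = {β}: f^{-1}(U) = {p71} ∈ τ_X ✓.
  U = {α, β, γ}: f^{-1}(U) = {p69, p70, p71, p72} ∈ τ_X ✓.
Every preimage lies in τ_X, so f IS continuous.


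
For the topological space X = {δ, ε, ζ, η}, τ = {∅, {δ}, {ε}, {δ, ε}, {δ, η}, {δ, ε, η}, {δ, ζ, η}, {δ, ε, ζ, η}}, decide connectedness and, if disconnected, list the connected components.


(X, τ) is disconnected; components = [{ε}, {δ, ζ, η}].

Find clopen sets (U ∈ τ with X ∖ U ∈ τ):
  U = ∅, X ∖ U = {δ, ε, ζ, η} — both open, so U is clopen.
  U = {ε}, X ∖ U = {δ, ζ, η} — both open, so U is clopen.
  U = {δ, ζ, η}, X ∖ U = {ε} — both open, so U is clopen.
  U = {δ, ε, ζ, η}, X ∖ U = ∅ — both open, so U is clopen.
Nontrivial clopen(s) exist: e.g. {ε}. So (X, τ) is disconnected.
Compute connected components by grouping points that agree on all clopens:
  component: {ε}
  component: {δ, ζ, η}


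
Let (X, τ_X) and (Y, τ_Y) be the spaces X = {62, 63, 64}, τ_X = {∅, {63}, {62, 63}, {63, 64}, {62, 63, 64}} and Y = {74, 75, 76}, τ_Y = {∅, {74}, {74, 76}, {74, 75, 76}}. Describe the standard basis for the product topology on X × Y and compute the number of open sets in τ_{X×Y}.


Basis B = {∅ × ∅, {63} × {74}, {62, 63} × {74}, {63} × {74, 76}, {63, 64} × {74}, {62, 63, 64} × {74}, {63} × {74, 75, 76}, {62, 63} × {74, 76}, {63, 64} × {74, 76}, {62, 63} × {74, 75, 76}, {62, 63, 64} × {74, 76}, {63, 64} × {74, 75, 76}, {62, 63, 64} × {74, 75, 76}}; |τ_{X×Y}| = 30.

Enumerate products U × V with U ∈ τ_X, V ∈ τ_Y (deduplicated):
  ∅ × ∅ = {} (∅)
  {63} × {74} = {(63,74)}
  {62, 63} × {74} = {(62,74), (63,74)}
  {63} × {74, 76} = {(63,74), (63,76)}
  {63, 64} × {74} = {(63,74), (64,74)}
  {62, 63, 64} × {74} = {(62,74), (63,74), (64,74)}
  {63} × {74, 75, 76} = {(63,74), (63,75), (63,76)}
  {62, 63} × {74, 76} = {(62,74), (62,76), (63,74), (63,76)}
  {63, 64} × {74, 76} = {(63,74), (63,76), (64,74), (64,76)}
  {62, 63} × {74, 75, 76} = {(62,74), (62,75), (62,76), (63,74), (63,75), (63,76)}
  {62, 63, 64} × {74, 76} = {(62,74), (62,76), (63,74), (63,76), (64,74), (64,76)}
  {63, 64} × {74, 75, 76} = {(63,74), (63,75), (63,76), (64,74), (64,75), (64,76)}
  {62, 63, 64} × {74, 75, 76} = {(62,74), (62,75), (62,76), (63,74), (63,75), (63,76), (64,74), (64,75), (64,76)}
These 13 distinct sets form the basis B.
Close under arbitrary unions to get τ_{X×Y}; counting gives |τ_{X×Y}| = 30.


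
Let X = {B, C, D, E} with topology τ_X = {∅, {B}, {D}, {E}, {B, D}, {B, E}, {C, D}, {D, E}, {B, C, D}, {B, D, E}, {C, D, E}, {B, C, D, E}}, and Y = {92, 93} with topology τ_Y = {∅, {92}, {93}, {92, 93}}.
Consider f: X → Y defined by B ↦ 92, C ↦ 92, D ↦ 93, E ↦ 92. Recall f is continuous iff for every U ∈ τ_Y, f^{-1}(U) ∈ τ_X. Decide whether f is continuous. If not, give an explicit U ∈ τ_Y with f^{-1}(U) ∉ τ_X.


f is NOT continuous.

Compute f^{-1}(U) for each U ∈ τ_Y:
  U = ∅: f^{-1}(U) = ∅ ∈ τ_X ✓.
  U = {92}: f^{-1}(U) = {B, C, E} ∉ τ_X ✗.
  U = {93}: f^{-1}(U) = {D} ∈ τ_X ✓.
  U = {92, 93}: f^{-1}(U) = {B, C, D, E} ∈ τ_X ✓.
Found U = {92} with f^{-1}(U) = {B, C, E} not in τ_X. Therefore f is NOT continuous.


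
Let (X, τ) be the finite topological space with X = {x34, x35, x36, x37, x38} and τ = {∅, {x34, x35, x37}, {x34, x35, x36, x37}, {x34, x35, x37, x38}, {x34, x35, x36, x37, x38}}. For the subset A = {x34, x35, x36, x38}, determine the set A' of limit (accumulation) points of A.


A' = {x34, x35, x36, x37, x38}

For each x ∈ X, list the open sets U ∈ τ with x ∈ U, then check whether U ∩ (A ∖ {x}) ≠ ∅ for every such U.
  x = x34: opens ∋ x are {x34, x35, x37}, {x34, x35, x36, x37}, {x34, x35, x37, x38}, {x34, x35, x36, x37, x38}; each meets A ∖ {x34}, so x IS a limit point.
  x = x35: opens ∋ x are {x34, x35, x37}, {x34, x35, x36, x37}, {x34, x35, x37, x38}, {x34, x35, x36, x37, x38}; each meets A ∖ {x35}, so x IS a limit point.
  x = x36: opens ∋ x are {x34, x35, x36, x37}, {x34, x35, x36, x37, x38}; each meets A ∖ {x36}, so x IS a limit point.
  x = x37: opens ∋ x are {x34, x35, x37}, {x34, x35, x36, x37}, {x34, x35, x37, x38}, {x34, x35, x36, x37, x38}; each meets A ∖ {x37}, so x IS a limit point.
  x = x38: opens ∋ x are {x34, x35, x37, x38}, {x34, x35, x36, x37, x38}; each meets A ∖ {x38}, so x IS a limit point.
Collecting: A' = {x34, x35, x36, x37, x38}.


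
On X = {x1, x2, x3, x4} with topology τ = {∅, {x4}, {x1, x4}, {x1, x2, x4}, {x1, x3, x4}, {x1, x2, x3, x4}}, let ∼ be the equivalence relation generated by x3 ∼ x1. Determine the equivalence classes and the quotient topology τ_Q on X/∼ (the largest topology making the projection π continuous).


X/∼ = {[x1=x3], [x2], [x4]}; |τ_Q| = 4.

Equivalence classes: [x1=x3], [x2], [x4].
Quotient map π: X → X/∼ sends x1 ↦ [x1=x3], x2 ↦ [x2], x3 ↦ [x1=x3], x4 ↦ [x4].
For each subset V ⊆ X/∼, compute π^{-1}(V) ⊆ X and check whether π^{-1}(V) ∈ τ. V is open in τ_Q iff π^{-1}(V) ∈ τ.
  V = {}: π^{-1}(V) = ∅ ∈ τ ✓.
  V = {[x1=x3]}: π^{-1}(V) = {x1, x3} ∉ τ ✗.
  V = {[x2]}: π^{-1}(V) = {x2} ∉ τ ✗.
  V = {[x1=x3], [x2]}: π^{-1}(V) = {x1, x2, x3} ∉ τ ✗.
  V = {[x4]}: π^{-1}(V) = {x4} ∈ τ ✓.
  V = {[x1=x3], [x4]}: π^{-1}(V) = {x1, x3, x4} ∈ τ ✓.
  V = {[x2], [x4]}: π^{-1}(V) = {x2, x4} ∉ τ ✗.
  V = {[x1=x3], [x2], [x4]}: π^{-1}(V) = {x1, x2, x3, x4} ∈ τ ✓.
Open sets in the quotient: τ_Q = {{}, {[x4]}, {[x1=x3], [x4]}, {[x1=x3], [x2], [x4]}} (4 elements).


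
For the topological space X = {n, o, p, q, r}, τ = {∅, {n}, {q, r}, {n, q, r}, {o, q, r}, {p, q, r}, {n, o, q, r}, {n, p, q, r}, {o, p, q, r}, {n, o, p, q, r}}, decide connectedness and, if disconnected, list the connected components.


(X, τ) is disconnected; components = [{n}, {o, p, q, r}].

Find clopen sets (U ∈ τ with X ∖ U ∈ τ):
  U = ∅, X ∖ U = {n, o, p, q, r} — both open, so U is clopen.
  U = {n}, X ∖ U = {o, p, q, r} — both open, so U is clopen.
  U = {o, p, q, r}, X ∖ U = {n} — both open, so U is clopen.
  U = {n, o, p, q, r}, X ∖ U = ∅ — both open, so U is clopen.
Nontrivial clopen(s) exist: e.g. {n}. So (X, τ) is disconnected.
Compute connected components by grouping points that agree on all clopens:
  component: {n}
  component: {o, p, q, r}


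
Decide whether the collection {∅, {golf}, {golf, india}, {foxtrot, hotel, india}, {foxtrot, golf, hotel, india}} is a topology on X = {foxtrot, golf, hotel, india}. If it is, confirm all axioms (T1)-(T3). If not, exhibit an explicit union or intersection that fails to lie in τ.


τ is NOT a topology on X.

Axiom (T1): ∅ ∈ τ? Yes; X ∈ τ? Yes.
Axiom (T2/T3): check pairwise unions and intersections of members of τ.
Counterexample for (T3): {golf, india} ∩ {foxtrot, hotel, india} = {india} ∉ τ. Therefore τ is NOT a topology.


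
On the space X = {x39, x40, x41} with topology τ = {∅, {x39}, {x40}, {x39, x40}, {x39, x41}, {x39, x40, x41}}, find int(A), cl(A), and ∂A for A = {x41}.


int(A) = ∅, cl(A) = {x41}, ∂A = {x41}.

Closed sets in (X, τ) are complements of opens:
  closed(X, τ) = {∅, {x40}, {x41}, {x39, x41}, {x40, x41}, {x39, x40, x41}}.
int(A) = ⋃ {U ∈ τ : U ⊆ A}. Opens contained in A: ∅.
Taking the union of these: int(A) = ∅.
cl(A) = ⋂ {C closed : A ⊆ C}. Closed sets containing A: {x41}, {x39, x41}, {x40, x41}, {x39, x40, x41}.
Intersecting these: cl(A) = {x41}.
∂A = cl(A) ∖ int(A) = {x41} ∖ ∅ = {x41}.


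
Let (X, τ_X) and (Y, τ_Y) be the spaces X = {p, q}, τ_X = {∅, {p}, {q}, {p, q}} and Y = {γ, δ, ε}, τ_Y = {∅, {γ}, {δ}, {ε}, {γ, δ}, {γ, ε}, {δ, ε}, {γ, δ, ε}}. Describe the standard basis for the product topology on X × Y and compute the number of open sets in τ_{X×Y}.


Basis B = {∅ × ∅, {p} × {γ}, {p} × {δ}, {p} × {ε}, {q} × {γ}, {q} × {δ}, {q} × {ε}, {p} × {γ, δ}, {p} × {γ, ε}, {p, q} × {γ}, {p} × {δ, ε}, {p, q} × {δ}, {p, q} × {ε}, {q} × {γ, δ}, {q} × {γ, ε}, {q} × {δ, ε}, {p} × {γ, δ, ε}, {q} × {γ, δ, ε}, {p, q} × {γ, δ}, {p, q} × {γ, ε}, {p, q} × {δ, ε}, {p, q} × {γ, δ, ε}}; |τ_{X×Y}| = 64.

Enumerate products U × V with U ∈ τ_X, V ∈ τ_Y (deduplicated):
  ∅ × ∅ = {} (∅)
  {p} × {γ} = {(p,γ)}
  {p} × {δ} = {(p,δ)}
  {p} × {ε} = {(p,ε)}
  {q} × {γ} = {(q,γ)}
  {q} × {δ} = {(q,δ)}
  {q} × {ε} = {(q,ε)}
  {p} × {γ, δ} = {(p,γ), (p,δ)}
  {p} × {γ, ε} = {(p,γ), (p,ε)}
  {p, q} × {γ} = {(p,γ), (q,γ)}
  {p} × {δ, ε} = {(p,δ), (p,ε)}
  {p, q} × {δ} = {(p,δ), (q,δ)}
  {p, q} × {ε} = {(p,ε), (q,ε)}
  {q} × {γ, δ} = {(q,γ), (q,δ)}
  {q} × {γ, ε} = {(q,γ), (q,ε)}
  {q} × {δ, ε} = {(q,δ), (q,ε)}
  {p} × {γ, δ, ε} = {(p,γ), (p,δ), (p,ε)}
  {q} × {γ, δ, ε} = {(q,γ), (q,δ), (q,ε)}
  {p, q} × {γ, δ} = {(p,γ), (p,δ), (q,γ), (q,δ)}
  {p, q} × {γ, ε} = {(p,γ), (p,ε), (q,γ), (q,ε)}
  {p, q} × {δ, ε} = {(p,δ), (p,ε), (q,δ), (q,ε)}
  {p, q} × {γ, δ, ε} = {(p,γ), (p,δ), (p,ε), (q,γ), (q,δ), (q,ε)}
These 22 distinct sets form the basis B.
Close under arbitrary unions to get τ_{X×Y}; counting gives |τ_{X×Y}| = 64.


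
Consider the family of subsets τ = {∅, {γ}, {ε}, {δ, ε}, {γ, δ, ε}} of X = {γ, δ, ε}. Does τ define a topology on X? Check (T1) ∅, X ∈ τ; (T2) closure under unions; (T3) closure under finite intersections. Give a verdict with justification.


τ is NOT a topology on X.

Axiom (T1): ∅ ∈ τ? Yes; X ∈ τ? Yes.
Axiom (T2/T3): check pairwise unions and intersections of members of τ.
Counterexample for (T2): {γ} ∪ {ε} = {γ, ε} ∉ τ. Therefore τ is NOT a topology.


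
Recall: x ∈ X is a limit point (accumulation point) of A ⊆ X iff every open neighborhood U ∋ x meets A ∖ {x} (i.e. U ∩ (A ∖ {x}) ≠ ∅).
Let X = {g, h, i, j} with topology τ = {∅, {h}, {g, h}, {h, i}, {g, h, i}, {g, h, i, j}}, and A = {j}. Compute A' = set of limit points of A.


A' = ∅

For each x ∈ X, list the open sets U ∈ τ with x ∈ U, then check whether U ∩ (A ∖ {x}) ≠ ∅ for every such U.
  x = g: open {g, h} ∋ x has {g, h} ∩ (A ∖ {g}) = ∅, so x is NOT a limit point.
  x = h: open {h} ∋ x has {h} ∩ (A ∖ {h}) = ∅, so x is NOT a limit point.
  x = i: open {h, i} ∋ x has {h, i} ∩ (A ∖ {i}) = ∅, so x is NOT a limit point.
  x = j: open {g, h, i, j} ∋ x has {g, h, i, j} ∩ (A ∖ {j}) = ∅, so x is NOT a limit point.
Collecting: A' = ∅.


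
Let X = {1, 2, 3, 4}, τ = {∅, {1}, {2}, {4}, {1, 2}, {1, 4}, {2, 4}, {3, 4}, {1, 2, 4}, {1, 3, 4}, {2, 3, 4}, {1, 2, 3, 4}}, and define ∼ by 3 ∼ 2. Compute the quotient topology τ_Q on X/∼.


X/∼ = {[1], [2=3], [4]}; |τ_Q| = 6.

Equivalence classes: [1], [2=3], [4].
Quotient map π: X → X/∼ sends 1 ↦ [1], 2 ↦ [2=3], 3 ↦ [2=3], 4 ↦ [4].
For each subset V ⊆ X/∼, compute π^{-1}(V) ⊆ X and check whether π^{-1}(V) ∈ τ. V is open in τ_Q iff π^{-1}(V) ∈ τ.
  V = {}: π^{-1}(V) = ∅ ∈ τ ✓.
  V = {[1]}: π^{-1}(V) = {1} ∈ τ ✓.
  V = {[2=3]}: π^{-1}(V) = {2, 3} ∉ τ ✗.
  V = {[1], [2=3]}: π^{-1}(V) = {1, 2, 3} ∉ τ ✗.
  V = {[4]}: π^{-1}(V) = {4} ∈ τ ✓.
  V = {[1], [4]}: π^{-1}(V) = {1, 4} ∈ τ ✓.
  V = {[2=3], [4]}: π^{-1}(V) = {2, 3, 4} ∈ τ ✓.
  V = {[1], [2=3], [4]}: π^{-1}(V) = {1, 2, 3, 4} ∈ τ ✓.
Open sets in the quotient: τ_Q = {{}, {[1]}, {[4]}, {[1], [4]}, {[2=3], [4]}, {[1], [2=3], [4]}} (6 elements).


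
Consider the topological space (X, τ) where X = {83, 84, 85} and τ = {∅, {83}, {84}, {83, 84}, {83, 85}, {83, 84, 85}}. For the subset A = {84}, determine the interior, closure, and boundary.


int(A) = {84}, cl(A) = {84}, ∂A = ∅.

Closed sets in (X, τ) are complements of opens:
  closed(X, τ) = {∅, {84}, {85}, {83, 85}, {84, 85}, {83, 84, 85}}.
int(A) = ⋃ {U ∈ τ : U ⊆ A}. Opens contained in A: ∅, {84}.
Taking the union of these: int(A) = {84}.
cl(A) = ⋂ {C closed : A ⊆ C}. Closed sets containing A: {84}, {84, 85}, {83, 84, 85}.
Intersecting these: cl(A) = {84}.
∂A = cl(A) ∖ int(A) = {84} ∖ {84} = ∅.


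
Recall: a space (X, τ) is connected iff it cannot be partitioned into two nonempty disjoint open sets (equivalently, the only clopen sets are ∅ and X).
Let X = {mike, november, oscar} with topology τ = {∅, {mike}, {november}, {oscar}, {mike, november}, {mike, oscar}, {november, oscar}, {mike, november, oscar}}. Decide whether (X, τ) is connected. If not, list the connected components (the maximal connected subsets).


(X, τ) is disconnected; components = [{mike}, {november}, {oscar}].

Find clopen sets (U ∈ τ with X ∖ U ∈ τ):
  U = ∅, X ∖ U = {mike, november, oscar} — both open, so U is clopen.
  U = {mike}, X ∖ U = {november, oscar} — both open, so U is clopen.
  U = {november}, X ∖ U = {mike, oscar} — both open, so U is clopen.
  U = {oscar}, X ∖ U = {mike, november} — both open, so U is clopen.
  U = {mike, november}, X ∖ U = {oscar} — both open, so U is clopen.
  U = {mike, oscar}, X ∖ U = {november} — both open, so U is clopen.
  U = {november, oscar}, X ∖ U = {mike} — both open, so U is clopen.
  U = {mike, november, oscar}, X ∖ U = ∅ — both open, so U is clopen.
Nontrivial clopen(s) exist: e.g. {mike, november}. So (X, τ) is disconnected.
Compute connected components by grouping points that agree on all clopens:
  component: {mike}
  component: {november}
  component: {oscar}


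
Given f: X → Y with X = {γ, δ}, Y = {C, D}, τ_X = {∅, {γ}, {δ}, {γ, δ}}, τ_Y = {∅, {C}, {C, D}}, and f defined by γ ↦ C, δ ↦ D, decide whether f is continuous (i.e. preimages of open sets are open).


f IS continuous.

Compute f^{-1}(U) for each U ∈ τ_Y:
  U = ∅: f^{-1}(U) = ∅ ∈ τ_X ✓.
  U = {C}: f^{-1}(U) = {γ} ∈ τ_X ✓.
  U = {C, D}: f^{-1}(U) = {γ, δ} ∈ τ_X ✓.
Every preimage lies in τ_X, so f IS continuous.


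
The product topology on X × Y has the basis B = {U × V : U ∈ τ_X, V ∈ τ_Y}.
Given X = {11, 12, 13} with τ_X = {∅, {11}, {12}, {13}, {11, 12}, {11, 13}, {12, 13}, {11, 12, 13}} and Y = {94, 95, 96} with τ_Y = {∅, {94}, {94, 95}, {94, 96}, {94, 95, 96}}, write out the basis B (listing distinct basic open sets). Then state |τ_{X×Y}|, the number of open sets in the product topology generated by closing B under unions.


Basis B = {∅ × ∅, {11} × {94}, {12} × {94}, {13} × {94}, {11} × {94, 95}, {11} × {94, 96}, {11, 12} × {94}, {11, 13} × {94}, {12} × {94, 95}, {12} × {94, 96}, {12, 13} × {94}, {13} × {94, 95}, {13} × {94, 96}, {11} × {94, 95, 96}, {11, 12, 13} × {94}, {12} × {94, 95, 96}, {13} × {94, 95, 96}, {11, 12} × {94, 95}, {11, 13} × {94, 95}, {11, 12} × {94, 96}, {11, 13} × {94, 96}, {12, 13} × {94, 95}, {12, 13} × {94, 96}, {11, 12} × {94, 95, 96}, {11, 13} × {94, 95, 96}, {11, 12, 13} × {94, 95}, {11, 12, 13} × {94, 96}, {12, 13} × {94, 95, 96}, {11, 12, 13} × {94, 95, 96}}; |τ_{X×Y}| = 125.

Enumerate products U × V with U ∈ τ_X, V ∈ τ_Y (deduplicated):
  ∅ × ∅ = {} (∅)
  {11} × {94} = {(11,94)}
  {12} × {94} = {(12,94)}
  {13} × {94} = {(13,94)}
  {11} × {94, 95} = {(11,94), (11,95)}
  {11} × {94, 96} = {(11,94), (11,96)}
  {11, 12} × {94} = {(11,94), (12,94)}
  {11, 13} × {94} = {(11,94), (13,94)}
  {12} × {94, 95} = {(12,94), (12,95)}
  {12} × {94, 96} = {(12,94), (12,96)}
  {12, 13} × {94} = {(12,94), (13,94)}
  {13} × {94, 95} = {(13,94), (13,95)}
  {13} × {94, 96} = {(13,94), (13,96)}
  {11} × {94, 95, 96} = {(11,94), (11,95), (11,96)}
  {11, 12, 13} × {94} = {(11,94), (12,94), (13,94)}
  {12} × {94, 95, 96} = {(12,94), (12,95), (12,96)}
  {13} × {94, 95, 96} = {(13,94), (13,95), (13,96)}
  {11, 12} × {94, 95} = {(11,94), (11,95), (12,94), (12,95)}
  {11, 13} × {94, 95} = {(11,94), (11,95), (13,94), (13,95)}
  {11, 12} × {94, 96} = {(11,94), (11,96), (12,94), (12,96)}
  {11, 13} × {94, 96} = {(11,94), (11,96), (13,94), (13,96)}
  {12, 13} × {94, 95} = {(12,94), (12,95), (13,94), (13,95)}
  {12, 13} × {94, 96} = {(12,94), (12,96), (13,94), (13,96)}
  {11, 12} × {94, 95, 96} = {(11,94), (11,95), (11,96), (12,94), (12,95), (12,96)}
  {11, 13} × {94, 95, 96} = {(11,94), (11,95), (11,96), (13,94), (13,95), (13,96)}
  {11, 12, 13} × {94, 95} = {(11,94), (11,95), (12,94), (12,95), (13,94), (13,95)}
  {11, 12, 13} × {94, 96} = {(11,94), (11,96), (12,94), (12,96), (13,94), (13,96)}
  {12, 13} × {94, 95, 96} = {(12,94), (12,95), (12,96), (13,94), (13,95), (13,96)}
  {11, 12, 13} × {94, 95, 96} = {(11,94), (11,95), (11,96), (12,94), (12,95), (12,96), (13,94), (13,95), (13,96)}
These 29 distinct sets form the basis B.
Close under arbitrary unions to get τ_{X×Y}; counting gives |τ_{X×Y}| = 125.


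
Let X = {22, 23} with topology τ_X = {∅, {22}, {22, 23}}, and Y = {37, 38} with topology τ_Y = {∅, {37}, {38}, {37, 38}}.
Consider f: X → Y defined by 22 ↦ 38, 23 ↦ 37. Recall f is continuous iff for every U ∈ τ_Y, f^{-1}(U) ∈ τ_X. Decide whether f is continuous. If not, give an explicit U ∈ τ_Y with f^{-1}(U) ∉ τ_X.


f is NOT continuous.

Compute f^{-1}(U) for each U ∈ τ_Y:
  U = ∅: f^{-1}(U) = ∅ ∈ τ_X ✓.
  U = {37}: f^{-1}(U) = {23} ∉ τ_X ✗.
  U = {38}: f^{-1}(U) = {22} ∈ τ_X ✓.
  U = {37, 38}: f^{-1}(U) = {22, 23} ∈ τ_X ✓.
Found U = {37} with f^{-1}(U) = {23} not in τ_X. Therefore f is NOT continuous.


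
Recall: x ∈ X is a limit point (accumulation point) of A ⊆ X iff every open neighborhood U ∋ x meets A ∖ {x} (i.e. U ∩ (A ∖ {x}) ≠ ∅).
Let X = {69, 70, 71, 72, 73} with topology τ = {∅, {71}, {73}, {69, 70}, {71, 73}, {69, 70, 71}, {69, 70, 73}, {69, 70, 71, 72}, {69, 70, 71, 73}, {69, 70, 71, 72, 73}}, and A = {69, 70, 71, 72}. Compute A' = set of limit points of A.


A' = {69, 70, 72}

For each x ∈ X, list the open sets U ∈ τ with x ∈ U, then check whether U ∩ (A ∖ {x}) ≠ ∅ for every such U.
  x = 69: opens ∋ x are {69, 70}, {69, 70, 71}, {69, 70, 73}, {69, 70, 71, 72}, {69, 70, 71, 73}, {69, 70, 71, 72, 73}; each meets A ∖ {69}, so x IS a limit point.
  x = 70: opens ∋ x are {69, 70}, {69, 70, 71}, {69, 70, 73}, {69, 70, 71, 72}, {69, 70, 71, 73}, {69, 70, 71, 72, 73}; each meets A ∖ {70}, so x IS a limit point.
  x = 71: open {71} ∋ x has {71} ∩ (A ∖ {71}) = ∅, so x is NOT a limit point.
  x = 72: opens ∋ x are {69, 70, 71, 72}, {69, 70, 71, 72, 73}; each meets A ∖ {72}, so x IS a limit point.
  x = 73: open {73} ∋ x has {73} ∩ (A ∖ {73}) = ∅, so x is NOT a limit point.
Collecting: A' = {69, 70, 72}.


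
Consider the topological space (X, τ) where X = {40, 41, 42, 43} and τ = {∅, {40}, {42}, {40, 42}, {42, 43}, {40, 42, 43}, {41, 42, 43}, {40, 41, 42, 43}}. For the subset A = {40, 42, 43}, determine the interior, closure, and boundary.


int(A) = {40, 42, 43}, cl(A) = {40, 41, 42, 43}, ∂A = {41}.

Closed sets in (X, τ) are complements of opens:
  closed(X, τ) = {∅, {40}, {41}, {40, 41}, {41, 43}, {40, 41, 43}, {41, 42, 43}, {40, 41, 42, 43}}.
int(A) = ⋃ {U ∈ τ : U ⊆ A}. Opens contained in A: ∅, {40}, {42}, {40, 42}, {42, 43}, {40, 42, 43}.
Taking the union of these: int(A) = {40, 42, 43}.
cl(A) = ⋂ {C closed : A ⊆ C}. Closed sets containing A: {40, 41, 42, 43}.
Intersecting these: cl(A) = {40, 41, 42, 43}.
∂A = cl(A) ∖ int(A) = {40, 41, 42, 43} ∖ {40, 42, 43} = {41}.
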